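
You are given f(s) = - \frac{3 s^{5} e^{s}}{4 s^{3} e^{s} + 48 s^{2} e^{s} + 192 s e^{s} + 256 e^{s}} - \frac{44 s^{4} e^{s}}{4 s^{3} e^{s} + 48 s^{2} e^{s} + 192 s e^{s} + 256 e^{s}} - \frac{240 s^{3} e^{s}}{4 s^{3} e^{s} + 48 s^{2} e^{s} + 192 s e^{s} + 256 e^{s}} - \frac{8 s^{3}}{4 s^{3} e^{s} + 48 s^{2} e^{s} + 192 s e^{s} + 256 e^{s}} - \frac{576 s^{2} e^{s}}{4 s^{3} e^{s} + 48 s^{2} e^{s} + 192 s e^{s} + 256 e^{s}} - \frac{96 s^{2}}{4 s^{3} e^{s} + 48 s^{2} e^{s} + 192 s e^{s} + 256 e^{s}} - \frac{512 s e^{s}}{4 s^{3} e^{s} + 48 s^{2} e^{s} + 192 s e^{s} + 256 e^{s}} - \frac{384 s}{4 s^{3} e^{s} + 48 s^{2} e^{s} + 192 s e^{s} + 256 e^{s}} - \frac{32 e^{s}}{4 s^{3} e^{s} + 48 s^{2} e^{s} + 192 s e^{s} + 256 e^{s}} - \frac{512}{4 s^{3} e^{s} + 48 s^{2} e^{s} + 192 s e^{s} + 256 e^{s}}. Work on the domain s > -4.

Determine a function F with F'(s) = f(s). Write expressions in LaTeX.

The integrand splits into summands that can be handled one at a time.
Check: d/ds[- \frac{s^{3}}{4} - s^{2} + 2 e^{- s} + \frac{4}{\left(s + 4\right)^{2}}] = \frac{- 3 s^{5} e^{s} - 44 s^{4} e^{s} - 240 s^{3} e^{s} - 8 s^{3} - 576 s^{2} e^{s} - 96 s^{2} - 512 s e^{s} - 384 s - 32 e^{s} - 512}{4 s^{3} e^{s} + 48 s^{2} e^{s} + 192 s e^{s} + 256 e^{s}}, which equals f(s).

An antiderivative is F(s) = - \frac{s^{3}}{4} - s^{2} + 2 e^{- s} + \frac{4}{\left(s + 4\right)^{2}}.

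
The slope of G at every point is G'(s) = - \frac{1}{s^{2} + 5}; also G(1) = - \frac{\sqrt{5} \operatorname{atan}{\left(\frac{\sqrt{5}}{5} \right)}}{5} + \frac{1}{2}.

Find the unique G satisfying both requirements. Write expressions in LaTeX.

G(s) = - \frac{2 \sqrt{5} \operatorname{atan}{\left(\frac{\sqrt{5} s}{5} \right)} - 5}{10}

The proposed G(s) is checked by its d/ds: the result must match the given G'(s).
A general antiderivative is - \frac{\sqrt{5} \operatorname{atan}{\left(\frac{\sqrt{5} s}{5} \right)}}{5} + C.
The condition gives C = - \frac{\sqrt{5} \operatorname{atan}{\left(\frac{\sqrt{5}}{5} \right)}}{5} + \frac{1}{2} - (- \frac{\sqrt{5} \operatorname{atan}{\left(\frac{\sqrt{5}}{5} \right)}}{5}) = \frac{1}{2}.
So G(s) = - \frac{2 \sqrt{5} \operatorname{atan}{\left(\frac{\sqrt{5} s}{5} \right)} - 5}{10}.
Check: d/ds[- \frac{2 \sqrt{5} \operatorname{atan}{\left(\frac{\sqrt{5} s}{5} \right)} - 5}{10}] = - \frac{1}{s^{2} + 5} = G'(s).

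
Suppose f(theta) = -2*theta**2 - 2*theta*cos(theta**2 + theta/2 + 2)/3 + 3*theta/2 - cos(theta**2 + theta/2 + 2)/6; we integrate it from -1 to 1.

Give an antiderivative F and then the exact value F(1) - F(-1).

Antiderivative: F(theta) = -(8*theta**3 - 9*theta**2 + 4*sin(theta**2 + theta/2 + 2) + 24)/12; value = -4/3 - sin(7/2)/3 + sin(5/2)/3

Integrate term by term and add the pieces.
F(theta) = -(8*theta**3 - 9*theta**2 + 4*sin(theta**2 + theta/2 + 2) + 24)/12 is an antiderivative of f.
Check: d/dtheta[-(8*theta**3 - 9*theta**2 + 4*sin(theta**2 + theta/2 + 2) + 24)/12] = -2*theta**2 - 2*theta*cos(theta**2 + theta/2 + 2)/3 + 3*theta/2 - cos(theta**2 + theta/2 + 2)/6 = f(theta).
F(1) = -23/12 - sin(7/2)/3; F(-1) = -7/12 - sin(5/2)/3.
Integral = F(1) - F(-1) = -4/3 - sin(7/2)/3 + sin(5/2)/3.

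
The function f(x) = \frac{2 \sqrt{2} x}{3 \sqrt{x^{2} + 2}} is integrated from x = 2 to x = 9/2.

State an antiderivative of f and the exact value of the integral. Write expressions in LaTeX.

f matches the chain-rule pattern g'(h)*h' with inner function h(x) = \frac{x^{2}}{2} + 1; substituting u = h(x) collapses the integral.
F(x) = \frac{2 \sqrt{2} \sqrt{x^{2} + 2}}{3} is an antiderivative of f.
Check: d/dx[\frac{2 \sqrt{2} \sqrt{x^{2} + 2}}{3}] = \frac{2 \sqrt{2} x}{3 \sqrt{x^{2} + 2}} = f(x).
F(9/2) = \frac{\sqrt{178}}{3}; F(2) = \frac{4 \sqrt{3}}{3}.
Integral = F(9/2) - F(2) = - \frac{4 \sqrt{3}}{3} + \frac{\sqrt{178}}{3}.

Antiderivative: F(x) = \frac{2 \sqrt{2} \sqrt{x^{2} + 2}}{3}; value = - \frac{4 \sqrt{3}}{3} + \frac{\sqrt{178}}{3}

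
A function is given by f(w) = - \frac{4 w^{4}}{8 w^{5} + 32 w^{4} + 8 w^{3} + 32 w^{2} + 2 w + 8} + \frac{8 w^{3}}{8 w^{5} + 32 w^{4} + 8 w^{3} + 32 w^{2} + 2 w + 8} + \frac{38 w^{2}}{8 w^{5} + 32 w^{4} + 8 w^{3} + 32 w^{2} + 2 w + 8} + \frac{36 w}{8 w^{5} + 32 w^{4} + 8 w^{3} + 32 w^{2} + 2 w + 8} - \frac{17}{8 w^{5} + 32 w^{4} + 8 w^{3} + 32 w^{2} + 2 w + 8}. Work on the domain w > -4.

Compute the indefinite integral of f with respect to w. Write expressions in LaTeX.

F(w) = \frac{- 8 w - 2 \left(2 w^{2} + 1\right) \log{\left(w + 4 \right)} - 5}{4 \left(2 w^{2} + 1\right)} + C

Integrate term by term and add the pieces.
Check: d/dw[\frac{- 8 w - 2 \left(2 w^{2} + 1\right) \log{\left(w + 4 \right)} - 5}{4 \left(2 w^{2} + 1\right)}] = \frac{- 4 w^{4} + 8 w^{3} + 38 w^{2} + 36 w - 17}{8 w^{5} + 32 w^{4} + 8 w^{3} + 32 w^{2} + 2 w + 8}, which equals f(w).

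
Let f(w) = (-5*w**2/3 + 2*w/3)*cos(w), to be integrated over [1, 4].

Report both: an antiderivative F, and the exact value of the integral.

Antiderivative: F(w) = -5*w**2*sin(w)/3 + 2*w*sin(w)/3 - 10*w*cos(w)/3 + 10*sin(w)/3 + 2*cos(w)/3; value = -7*sin(1)/3 + 8*cos(1)/3 - 38*cos(4)/3 - 62*sin(4)/3

An antiderivative F(w) passes only if d/dw[F] lands on f(w) exactly.
F(w) = -5*w**2*sin(w)/3 + 2*w*sin(w)/3 - 10*w*cos(w)/3 + 10*sin(w)/3 + 2*cos(w)/3 is an antiderivative of f.
Check: d/dw[-5*w**2*sin(w)/3 + 2*w*sin(w)/3 - 10*w*cos(w)/3 + 10*sin(w)/3 + 2*cos(w)/3] = -5*w**2*cos(w)/3 + 2*w*cos(w)/3, which equals f(w).
F(4) = -38*cos(4)/3 - 62*sin(4)/3; F(1) = -8*cos(1)/3 + 7*sin(1)/3.
Integral = F(4) - F(1) = -7*sin(1)/3 + 8*cos(1)/3 - 38*cos(4)/3 - 62*sin(4)/3.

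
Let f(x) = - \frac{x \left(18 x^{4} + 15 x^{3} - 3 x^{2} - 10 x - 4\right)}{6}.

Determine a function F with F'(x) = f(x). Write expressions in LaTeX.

For F(x) to be correct the identity F'(x) - f(x) = 0 must hold.
Check: d/dx[- \frac{x^{6}}{2} - \frac{x^{5}}{2} + \frac{x^{4}}{8} + \frac{5 x^{3}}{9} + \frac{x^{2}}{3}] = - 3 x^{5} - \frac{5 x^{4}}{2} + \frac{x^{3}}{2} + \frac{5 x^{2}}{3} + \frac{2 x}{3}, which equals f(x).

An antiderivative is F(x) = - \frac{x^{6}}{2} - \frac{x^{5}}{2} + \frac{x^{4}}{8} + \frac{5 x^{3}}{9} + \frac{x^{2}}{3}.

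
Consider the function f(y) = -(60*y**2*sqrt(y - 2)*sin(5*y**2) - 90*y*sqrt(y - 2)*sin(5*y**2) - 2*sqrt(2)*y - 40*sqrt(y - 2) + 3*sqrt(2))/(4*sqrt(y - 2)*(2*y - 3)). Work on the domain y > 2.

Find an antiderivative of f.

An antiderivative is F(y) = sqrt(2)*(4*sqrt(y - 2) + 20*sqrt(2)*log(2*y - 3) + 3*sqrt(2)*cos(5*y**2))/8.

Since d/dy undoes antidifferentiation here, F'(y) = f(y) is required of F(y).
Check: d/dy[sqrt(2)*(4*sqrt(y - 2) + 20*sqrt(2)*log(2*y - 3) + 3*sqrt(2)*cos(5*y**2))/8] = (-60*y**2*sqrt(y - 2)*sin(5*y**2) + 90*y*sqrt(y - 2)*sin(5*y**2) + 2*sqrt(2)*y + 40*sqrt(y - 2) - 3*sqrt(2))/(8*y*sqrt(y - 2) - 12*sqrt(y - 2)), which equals f(y).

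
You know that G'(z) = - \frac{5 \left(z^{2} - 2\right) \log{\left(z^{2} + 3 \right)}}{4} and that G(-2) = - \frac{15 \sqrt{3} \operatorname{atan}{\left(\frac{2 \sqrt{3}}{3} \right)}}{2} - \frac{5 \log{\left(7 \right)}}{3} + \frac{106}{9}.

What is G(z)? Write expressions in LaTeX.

Whatever form G(z) takes, its d/dz must return the stated G'(z).
A general antiderivative is \frac{5 z^{3}}{18} - \frac{15 z}{2} + \left(- \frac{5 z^{3}}{12} + \frac{5 z}{2}\right) \log{\left(z^{2} + 3 \right)} + \frac{15 \sqrt{3} \operatorname{atan}{\left(\frac{\sqrt{3} z}{3} \right)}}{2} + C.
The condition gives C = - \frac{15 \sqrt{3} \operatorname{atan}{\left(\frac{2 \sqrt{3}}{3} \right)}}{2} - \frac{5 \log{\left(7 \right)}}{3} + \frac{106}{9} - (- \frac{15 \sqrt{3} \operatorname{atan}{\left(\frac{2 \sqrt{3}}{3} \right)}}{2} - \frac{5 \log{\left(7 \right)}}{3} + \frac{115}{9}) = -1.
So G(z) = \frac{10 z^{3} + 15 z \left(6 - z^{2}\right) \log{\left(z^{2} + 3 \right)} - 270 z + 270 \sqrt{3} \operatorname{atan}{\left(\frac{\sqrt{3} z}{3} \right)} - 36}{36}.
Check: d/dz[\frac{10 z^{3} + 15 z \left(6 - z^{2}\right) \log{\left(z^{2} + 3 \right)} - 270 z + 270 \sqrt{3} \operatorname{atan}{\left(\frac{\sqrt{3} z}{3} \right)} - 36}{36}] = - \frac{5 z^{2} \log{\left(z^{2} + 3 \right)}}{4} + \frac{5 \log{\left(z^{2} + 3 \right)}}{2}, which equals G'(z).

G(z) = \frac{10 z^{3} + 15 z \left(6 - z^{2}\right) \log{\left(z^{2} + 3 \right)} - 270 z + 270 \sqrt{3} \operatorname{atan}{\left(\frac{\sqrt{3} z}{3} \right)} - 36}{36}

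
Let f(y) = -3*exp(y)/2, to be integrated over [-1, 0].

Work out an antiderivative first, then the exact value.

Antiderivative: F(y) = -3*exp(y)/2; value = -3/2 + 3*exp(-1)/2

Differentiate the proposed F(y) back; it has to land on f(y) exactly.
F(y) = -3*exp(y)/2 is an antiderivative of f.
Check: d/dy[-3*exp(y)/2] = -3*exp(y)/2 = f(y).
F(0) = -3/2; F(-1) = -3*exp(-1)/2.
Integral = F(0) - F(-1) = -3/2 + 3*exp(-1)/2.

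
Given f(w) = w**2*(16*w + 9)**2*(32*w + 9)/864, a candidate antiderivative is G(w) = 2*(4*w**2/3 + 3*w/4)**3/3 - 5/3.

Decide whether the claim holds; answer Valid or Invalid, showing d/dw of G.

d/dw[G] = 256*w**5/27 + 40*w**4/3 + 6*w**3 + 27*w**2/32
This equals f(w) exactly, so the claim holds.

Valid - differentiating G returns exactly f.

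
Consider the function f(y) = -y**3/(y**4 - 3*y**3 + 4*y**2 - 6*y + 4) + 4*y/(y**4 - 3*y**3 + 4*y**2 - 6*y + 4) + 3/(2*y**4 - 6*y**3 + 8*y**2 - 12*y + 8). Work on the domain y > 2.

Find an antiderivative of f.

An antiderivative is F(y) = log(y - 2)/4 - 3*log(y - 1)/2 + log(y**2 + 2)/8 - sqrt(2)*atan(sqrt(2)*y/2).

The denominator factors as 2*(y - 2)*(y - 1)*(y**2 + 2); partial fractions split f into directly integrable pieces: (y - 8)/(4*(y**2 + 2)) - 3/(2*(y - 1)) + 1/(4*(y - 2)).
Check: d/dy[log(y - 2)/4 - 3*log(y - 1)/2 + log(y**2 + 2)/8 - sqrt(2)*atan(sqrt(2)*y/2)] = (-2*y**3 + 8*y + 3)/(2*y**4 - 6*y**3 + 8*y**2 - 12*y + 8), which equals f(y).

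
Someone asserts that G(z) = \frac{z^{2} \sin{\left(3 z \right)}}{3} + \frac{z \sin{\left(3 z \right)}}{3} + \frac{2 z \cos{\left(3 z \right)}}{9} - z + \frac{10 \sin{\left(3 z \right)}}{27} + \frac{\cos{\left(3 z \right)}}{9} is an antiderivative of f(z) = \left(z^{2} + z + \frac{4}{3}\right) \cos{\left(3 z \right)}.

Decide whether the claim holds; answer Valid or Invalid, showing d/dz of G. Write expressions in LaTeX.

Invalid: d/dz[G] - f = -1, which is not 0.

d/dz[G] = z^{2} \cos{\left(3 z \right)} + z \cos{\left(3 z \right)} + \frac{4 \cos{\left(3 z \right)}}{3} - 1
d/dz[G] - f(z) = -1 != 0.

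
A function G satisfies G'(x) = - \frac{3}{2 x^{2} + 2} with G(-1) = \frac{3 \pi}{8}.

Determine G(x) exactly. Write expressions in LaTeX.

G(x) = - \frac{3 \operatorname{atan}{\left(x \right)}}{2}

Since d/dx undoes antidifferentiation here, G(x) must give back the stated G'(x).
A general antiderivative is - \frac{3 \operatorname{atan}{\left(x \right)}}{2} + C.
The condition gives C = \frac{3 \pi}{8} - (\frac{3 \pi}{8}) = 0.
So G(x) = - \frac{3 \operatorname{atan}{\left(x \right)}}{2}.
Check: d/dx[- \frac{3 \operatorname{atan}{\left(x \right)}}{2}] = - \frac{3}{2 x^{2} + 2} = G'(x).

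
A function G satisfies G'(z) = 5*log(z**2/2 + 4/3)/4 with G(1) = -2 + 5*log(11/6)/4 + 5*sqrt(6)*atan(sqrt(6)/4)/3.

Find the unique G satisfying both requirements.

The proposed G(z) is checked by its d/dz: the result must match the given G'(z).
A general antiderivative is 5*z*log(z**2/2 + 4/3)/4 - 5*z/2 + 5*sqrt(6)*atan(sqrt(6)*z/4)/3 + C.
The condition gives C = -2 + 5*log(11/6)/4 + 5*sqrt(6)*atan(sqrt(6)/4)/3 - (-5/2 + 5*log(11/6)/4 + 5*sqrt(6)*atan(sqrt(6)/4)/3) = 1/2.
So G(z) = 5*z*log(3*z**2 + 8)/4 - 5*z/2 - 5*z*log(6)/4 + 5*sqrt(6)*atan(sqrt(6)*z/4)/3 + 1/2.
Check: d/dz[5*z*log(3*z**2 + 8)/4 - 5*z/2 - 5*z*log(6)/4 + 5*sqrt(6)*atan(sqrt(6)*z/4)/3 + 1/2] = 5*log(3*z**2 + 8)/4 - 5*log(6)/4, which equals G'(z).

G(z) = 5*z*log(3*z**2 + 8)/4 - 5*z/2 - 5*z*log(6)/4 + 5*sqrt(6)*atan(sqrt(6)*z/4)/3 + 1/2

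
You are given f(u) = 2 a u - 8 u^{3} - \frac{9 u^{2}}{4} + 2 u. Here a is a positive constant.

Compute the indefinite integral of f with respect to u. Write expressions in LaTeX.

The integrand splits into summands that can be handled one at a time.
Check: d/du[a u^{2} - 2 u^{4} - \frac{3 u^{3}}{4} + u^{2}] = 2 a u - 8 u^{3} - \frac{9 u^{2}}{4} + 2 u = f(u).

F(u) = a u^{2} - 2 u^{4} - \frac{3 u^{3}}{4} + u^{2} + C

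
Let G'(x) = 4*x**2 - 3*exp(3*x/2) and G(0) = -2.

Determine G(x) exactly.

G(x) = 4*x**3/3 - 2*exp(3*x/2)

Integrate term by term and add the pieces.
A general antiderivative is 4*x**3/3 - 2*exp(3*x/2) + C.
The condition gives C = -2 - (-2) = 0.
So G(x) = 4*x**3/3 - 2*exp(3*x/2).
Check: d/dx[4*x**3/3 - 2*exp(3*x/2)] = 4*x**2 - 3*exp(3*x/2) = G'(x).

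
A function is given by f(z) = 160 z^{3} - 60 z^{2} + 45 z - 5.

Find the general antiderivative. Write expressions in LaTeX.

F(z) = \frac{5 \left(4 z^{2} - z + 1\right)^{2}}{2} + C

f matches the chain-rule pattern g'(h)*h' with inner function h(z) = - 4 z^{2} + z - 1; substituting u = h(z) collapses the integral.
Check: d/dz[\frac{5 \left(4 z^{2} - z + 1\right)^{2}}{2}] = 160 z^{3} - 60 z^{2} + 45 z - 5 = f(z).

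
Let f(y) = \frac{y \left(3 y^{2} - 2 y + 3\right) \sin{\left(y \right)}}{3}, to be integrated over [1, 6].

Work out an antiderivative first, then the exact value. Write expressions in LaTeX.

Antiderivative: F(y) = \frac{- 3 y^{3} \cos{\left(y \right)} + 9 y^{2} \sin{\left(y \right)} + 2 y^{2} \cos{\left(y \right)} - 4 y \sin{\left(y \right)} + 15 y \cos{\left(y \right)} - 15 \sin{\left(y \right)} - 4 \cos{\left(y \right)}}{3}; value = - \frac{490 \cos{\left(6 \right)}}{3} + 95 \sin{\left(6 \right)} - \frac{10 \cos{\left(1 \right)}}{3} + \frac{10 \sin{\left(1 \right)}}{3}

Check any antiderivative F(y) by computing F'(y) and comparing it with f(y).
F(y) = \frac{- 3 y^{3} \cos{\left(y \right)} + 9 y^{2} \sin{\left(y \right)} + 2 y^{2} \cos{\left(y \right)} - 4 y \sin{\left(y \right)} + 15 y \cos{\left(y \right)} - 15 \sin{\left(y \right)} - 4 \cos{\left(y \right)}}{3} is an antiderivative of f.
Check: d/dy[\frac{- 3 y^{3} \cos{\left(y \right)} + 9 y^{2} \sin{\left(y \right)} + 2 y^{2} \cos{\left(y \right)} - 4 y \sin{\left(y \right)} + 15 y \cos{\left(y \right)} - 15 \sin{\left(y \right)} - 4 \cos{\left(y \right)}}{3}] = y^{3} \sin{\left(y \right)} - \frac{2 y^{2} \sin{\left(y \right)}}{3} + y \sin{\left(y \right)}, which equals f(y).
F(6) = - \frac{490 \cos{\left(6 \right)}}{3} + 95 \sin{\left(6 \right)}; F(1) = - \frac{10 \sin{\left(1 \right)}}{3} + \frac{10 \cos{\left(1 \right)}}{3}.
Integral = F(6) - F(1) = - \frac{490 \cos{\left(6 \right)}}{3} + 95 \sin{\left(6 \right)} - \frac{10 \cos{\left(1 \right)}}{3} + \frac{10 \sin{\left(1 \right)}}{3}.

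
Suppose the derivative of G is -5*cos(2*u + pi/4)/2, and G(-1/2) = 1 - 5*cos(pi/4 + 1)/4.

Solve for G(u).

G(u) = (4 - 5*sin(2*u + pi/4))/4

Differentiate the proposed G(u) back; it has to land on the given G'(u).
A general antiderivative is -5*sin(2*u + pi/4)/4 + C.
The condition gives C = 1 - 5*cos(pi/4 + 1)/4 - (-5*cos(pi/4 + 1)/4) = 1.
So G(u) = (4 - 5*sin(2*u + pi/4))/4.
Check: d/du[(4 - 5*sin(2*u + pi/4))/4] = -5*cos(2*u + pi/4)/2 = G'(u).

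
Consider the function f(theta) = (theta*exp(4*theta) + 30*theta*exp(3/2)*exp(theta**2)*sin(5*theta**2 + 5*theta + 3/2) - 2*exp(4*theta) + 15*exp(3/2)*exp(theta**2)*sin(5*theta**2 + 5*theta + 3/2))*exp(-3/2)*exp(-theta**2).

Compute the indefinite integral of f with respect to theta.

F(theta) = -(exp(-3/2)*exp(4*theta)*exp(-theta**2) + 6*cos(5*theta**2 + 5*theta + 3/2))/2 + C

Differentiate the proposed F(theta) back; it has to land on f(theta) exactly.
Check: d/dtheta[-(exp(-3/2)*exp(4*theta)*exp(-theta**2) + 6*cos(5*theta**2 + 5*theta + 3/2))/2] = (theta*exp(4*theta) + 30*theta*exp(3/2)*exp(theta**2)*sin(5*theta**2 + 5*theta + 3/2) - 2*exp(4*theta) + 15*exp(3/2)*exp(theta**2)*sin(5*theta**2 + 5*theta + 3/2))*exp(-3/2)*exp(-theta**2) = f(theta).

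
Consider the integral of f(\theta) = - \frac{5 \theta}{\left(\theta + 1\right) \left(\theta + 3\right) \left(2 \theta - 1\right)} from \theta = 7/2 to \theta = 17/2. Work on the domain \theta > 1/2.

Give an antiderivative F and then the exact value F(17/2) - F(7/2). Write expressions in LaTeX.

Antiderivative: F(\theta) = - \frac{5 \left(2 \log{\left(\theta - \frac{1}{2} \right)} + 7 \log{\left(\theta + 1 \right)} - 9 \log{\left(\theta + 3 \right)}\right)}{42}; value = - \frac{15 \log{\left(\frac{13}{2} \right)}}{14} - \frac{5 \log{\left(\frac{19}{2} \right)}}{6} - \frac{5 \log{\left(8 \right)}}{21} + \frac{5 \log{\left(3 \right)}}{21} + \frac{5 \log{\left(\frac{9}{2} \right)}}{6} + \frac{15 \log{\left(\frac{23}{2} \right)}}{14}

Factor the denominator (\left(\theta + 1\right) \left(\theta + 3\right) \left(2 \theta - 1\right)) and decompose: f = - \frac{10}{21 \left(2 \theta - 1\right)} + \frac{15}{14 \left(\theta + 3\right)} - \frac{5}{6 \left(\theta + 1\right)}; each piece integrates to a log, atan, or power term.
F(\theta) = - \frac{5 \left(2 \log{\left(\theta - \frac{1}{2} \right)} + 7 \log{\left(\theta + 1 \right)} - 9 \log{\left(\theta + 3 \right)}\right)}{42} is an antiderivative of f.
Check: d/d\theta[- \frac{5 \left(2 \log{\left(\theta - \frac{1}{2} \right)} + 7 \log{\left(\theta + 1 \right)} - 9 \log{\left(\theta + 3 \right)}\right)}{42}] = - \frac{5 \theta}{2 \theta^{3} + 7 \theta^{2} + 2 \theta - 3}, which equals f(\theta).
F(17/2) = - \frac{5 \log{\left(\frac{19}{2} \right)}}{6} - \frac{5 \log{\left(8 \right)}}{21} + \frac{15 \log{\left(\frac{23}{2} \right)}}{14}; F(7/2) = - \frac{5 \log{\left(\frac{9}{2} \right)}}{6} - \frac{5 \log{\left(3 \right)}}{21} + \frac{15 \log{\left(\frac{13}{2} \right)}}{14}.
Integral = F(17/2) - F(7/2) = - \frac{15 \log{\left(\frac{13}{2} \right)}}{14} - \frac{5 \log{\left(\frac{19}{2} \right)}}{6} - \frac{5 \log{\left(8 \right)}}{21} + \frac{5 \log{\left(3 \right)}}{21} + \frac{5 \log{\left(\frac{9}{2} \right)}}{6} + \frac{15 \log{\left(\frac{23}{2} \right)}}{14}.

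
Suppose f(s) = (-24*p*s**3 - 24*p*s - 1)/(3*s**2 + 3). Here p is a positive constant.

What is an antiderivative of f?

Recover f(s) by differentiating a candidate F(s); any mismatch rules it out.
Check: d/ds[(-12*p*s**2 - atan(s))/3] = (-24*p*s**3 - 24*p*s - 1)/(3*s**2 + 3) = f(s).

An antiderivative is F(s) = (-12*p*s**2 - atan(s))/3.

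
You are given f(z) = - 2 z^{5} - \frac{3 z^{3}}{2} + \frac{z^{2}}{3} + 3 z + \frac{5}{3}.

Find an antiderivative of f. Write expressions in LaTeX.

An antiderivative is F(z) = \frac{z \left(- 24 z^{5} - 27 z^{3} + 8 z^{2} + 108 z + 120\right)}{72}.

Integrate term by term and add the pieces.
Check: d/dz[\frac{z \left(- 24 z^{5} - 27 z^{3} + 8 z^{2} + 108 z + 120\right)}{72}] = - 2 z^{5} - \frac{3 z^{3}}{2} + \frac{z^{2}}{3} + 3 z + \frac{5}{3} = f(z).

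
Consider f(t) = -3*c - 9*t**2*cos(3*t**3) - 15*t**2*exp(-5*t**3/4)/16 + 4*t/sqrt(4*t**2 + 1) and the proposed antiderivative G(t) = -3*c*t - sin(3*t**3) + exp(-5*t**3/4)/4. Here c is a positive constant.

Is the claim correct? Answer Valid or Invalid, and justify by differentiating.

d/dt[G] = (-48*c*exp(5*t**3/4) - 144*t**2*exp(5*t**3/4)*cos(3*t**3) - 15*t**2)*exp(-5*t**3/4)/16
d/dt[G] - f(t) = -4*t/sqrt(4*t**2 + 1) != 0.

Invalid: d/dt[G] - f = -4*t/sqrt(4*t**2 + 1), which is not 0.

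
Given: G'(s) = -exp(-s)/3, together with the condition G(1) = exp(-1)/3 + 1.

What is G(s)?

G(s) = 1 + exp(-s)/3

For G(s) to be correct, d/ds[G] must agree with the stated G'(s) identically.
A general antiderivative is exp(-s)/3 + C.
The condition gives C = exp(-1)/3 + 1 - (exp(-1)/3) = 1.
So G(s) = 1 + exp(-s)/3.
Check: d/ds[1 + exp(-s)/3] = -exp(-s)/3 = G'(s).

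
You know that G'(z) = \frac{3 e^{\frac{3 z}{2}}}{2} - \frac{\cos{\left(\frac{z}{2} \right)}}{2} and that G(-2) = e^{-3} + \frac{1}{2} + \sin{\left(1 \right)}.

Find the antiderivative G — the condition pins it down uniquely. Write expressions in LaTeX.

The integrand splits into summands that can be handled one at a time.
A general antiderivative is e^{\frac{3 z}{2}} - \sin{\left(\frac{z}{2} \right)} + C.
The condition gives C = e^{-3} + \frac{1}{2} + \sin{\left(1 \right)} - (e^{-3} + \sin{\left(1 \right)}) = \frac{1}{2}.
So G(z) = \frac{2 e^{\frac{3 z}{2}} - 2 \sin{\left(\frac{z}{2} \right)} + 1}{2}.
Check: d/dz[\frac{2 e^{\frac{3 z}{2}} - 2 \sin{\left(\frac{z}{2} \right)} + 1}{2}] = \frac{3 e^{\frac{3 z}{2}}}{2} - \frac{\cos{\left(\frac{z}{2} \right)}}{2} = G'(z).

G(z) = \frac{2 e^{\frac{3 z}{2}} - 2 \sin{\left(\frac{z}{2} \right)} + 1}{2}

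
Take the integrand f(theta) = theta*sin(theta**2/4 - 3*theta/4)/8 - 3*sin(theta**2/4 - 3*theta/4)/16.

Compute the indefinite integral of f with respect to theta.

F(theta) = -cos(theta**2/4 - 3*theta/4)/4 + C

The substitution u = theta**2/4 - 3*theta/4 works: f is exactly (dF/du)*(du/dtheta) for that inner function.
Check: d/dtheta[-cos(theta**2/4 - 3*theta/4)/4] = theta*sin(theta**2/4 - 3*theta/4)/8 - 3*sin(theta**2/4 - 3*theta/4)/16 = f(theta).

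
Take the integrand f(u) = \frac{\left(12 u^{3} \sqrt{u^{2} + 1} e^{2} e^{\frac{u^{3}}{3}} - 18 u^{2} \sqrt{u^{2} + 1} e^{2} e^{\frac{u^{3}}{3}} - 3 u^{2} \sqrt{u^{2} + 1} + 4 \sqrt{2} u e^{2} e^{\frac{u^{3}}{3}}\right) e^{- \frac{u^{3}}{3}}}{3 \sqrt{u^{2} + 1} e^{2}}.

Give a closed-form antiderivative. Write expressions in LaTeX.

An antiderivative is F(u) = \frac{\left(3 u^{4} e^{2} e^{\frac{u^{3}}{3}} - 6 u^{3} e^{2} e^{\frac{u^{3}}{3}} + 4 \sqrt{2} \sqrt{u^{2} + 1} e^{2} e^{\frac{u^{3}}{3}} - 3 e^{2} e^{\frac{u^{3}}{3}} + 3\right) e^{- \frac{u^{3}}{3}}}{3 e^{2}}.

An antiderivative F(u) passes only if d/du[F] lands on f(u) exactly.
Check: d/du[\frac{\left(3 u^{4} e^{2} e^{\frac{u^{3}}{3}} - 6 u^{3} e^{2} e^{\frac{u^{3}}{3}} + 4 \sqrt{2} \sqrt{u^{2} + 1} e^{2} e^{\frac{u^{3}}{3}} - 3 e^{2} e^{\frac{u^{3}}{3}} + 3\right) e^{- \frac{u^{3}}{3}}}{3 e^{2}}] = \frac{\left(12 u^{3} \sqrt{u^{2} + 1} e^{2} e^{\frac{u^{3}}{3}} - 18 u^{2} \sqrt{u^{2} + 1} e^{2} e^{\frac{u^{3}}{3}} - 3 u^{2} \sqrt{u^{2} + 1} + 4 \sqrt{2} u e^{2} e^{\frac{u^{3}}{3}}\right) e^{- \frac{u^{3}}{3}}}{3 \sqrt{u^{2} + 1} e^{2}} = f(u).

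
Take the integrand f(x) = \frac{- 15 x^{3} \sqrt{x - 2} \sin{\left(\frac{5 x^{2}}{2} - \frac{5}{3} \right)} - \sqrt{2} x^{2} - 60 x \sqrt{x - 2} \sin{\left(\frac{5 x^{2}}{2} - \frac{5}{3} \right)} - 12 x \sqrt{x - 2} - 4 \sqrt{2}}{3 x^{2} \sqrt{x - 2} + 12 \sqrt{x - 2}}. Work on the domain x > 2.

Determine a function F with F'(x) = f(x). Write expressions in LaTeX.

An antiderivative is F(x) = \frac{- 2 \sqrt{2} \sqrt{x - 2} - 6 \log{\left(\frac{3 x^{2}}{2} + 6 \right)} + 3 \cos{\left(\frac{5 x^{2}}{2} - \frac{5}{3} \right)}}{3}.

A first test for any F(x): its x-derivative must equal f(x) identically.
Check: d/dx[\frac{- 2 \sqrt{2} \sqrt{x - 2} - 6 \log{\left(\frac{3 x^{2}}{2} + 6 \right)} + 3 \cos{\left(\frac{5 x^{2}}{2} - \frac{5}{3} \right)}}{3}] = \frac{- 15 x^{3} \sqrt{x - 2} \sin{\left(\frac{5 x^{2}}{2} - \frac{5}{3} \right)} - \sqrt{2} x^{2} - 60 x \sqrt{x - 2} \sin{\left(\frac{5 x^{2}}{2} - \frac{5}{3} \right)} - 12 x \sqrt{x - 2} - 4 \sqrt{2}}{3 x^{2} \sqrt{x - 2} + 12 \sqrt{x - 2}} = f(x).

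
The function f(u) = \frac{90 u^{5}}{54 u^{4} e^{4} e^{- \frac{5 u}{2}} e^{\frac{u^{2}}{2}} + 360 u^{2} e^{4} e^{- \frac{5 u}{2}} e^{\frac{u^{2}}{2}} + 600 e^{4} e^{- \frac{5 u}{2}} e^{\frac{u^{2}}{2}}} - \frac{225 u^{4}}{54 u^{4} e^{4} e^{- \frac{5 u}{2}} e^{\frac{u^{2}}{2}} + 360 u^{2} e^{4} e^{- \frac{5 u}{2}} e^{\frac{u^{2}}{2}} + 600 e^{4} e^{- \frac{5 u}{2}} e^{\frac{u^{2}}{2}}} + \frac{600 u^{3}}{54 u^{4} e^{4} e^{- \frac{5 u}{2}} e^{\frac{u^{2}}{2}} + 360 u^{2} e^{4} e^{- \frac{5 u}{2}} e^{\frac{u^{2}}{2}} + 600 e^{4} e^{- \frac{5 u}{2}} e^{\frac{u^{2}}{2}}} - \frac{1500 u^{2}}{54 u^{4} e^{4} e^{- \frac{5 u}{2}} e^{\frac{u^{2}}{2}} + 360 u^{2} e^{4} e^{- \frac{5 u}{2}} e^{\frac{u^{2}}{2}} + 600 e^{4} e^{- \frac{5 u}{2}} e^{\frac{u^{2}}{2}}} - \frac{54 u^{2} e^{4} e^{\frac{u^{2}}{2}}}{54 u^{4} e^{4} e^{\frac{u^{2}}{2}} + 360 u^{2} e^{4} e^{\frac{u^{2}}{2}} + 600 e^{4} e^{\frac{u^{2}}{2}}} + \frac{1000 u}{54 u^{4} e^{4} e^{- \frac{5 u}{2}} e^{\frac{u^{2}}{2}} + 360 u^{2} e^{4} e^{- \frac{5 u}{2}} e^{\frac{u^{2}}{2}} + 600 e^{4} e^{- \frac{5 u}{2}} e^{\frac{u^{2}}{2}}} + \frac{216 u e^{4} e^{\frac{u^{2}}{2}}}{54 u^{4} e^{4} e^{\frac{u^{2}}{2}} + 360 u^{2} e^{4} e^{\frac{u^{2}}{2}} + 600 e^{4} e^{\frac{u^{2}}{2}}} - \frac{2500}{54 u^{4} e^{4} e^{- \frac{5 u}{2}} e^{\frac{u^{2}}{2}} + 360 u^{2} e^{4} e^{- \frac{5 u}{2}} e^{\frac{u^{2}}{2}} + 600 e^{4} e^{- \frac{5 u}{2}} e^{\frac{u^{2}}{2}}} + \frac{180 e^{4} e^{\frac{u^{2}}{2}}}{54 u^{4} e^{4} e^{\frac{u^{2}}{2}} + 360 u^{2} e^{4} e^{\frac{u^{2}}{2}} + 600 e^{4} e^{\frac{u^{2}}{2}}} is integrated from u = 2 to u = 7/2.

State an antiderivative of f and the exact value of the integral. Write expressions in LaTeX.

Integrate term by term and add the pieces.
F(u) = \frac{- 15 u^{2} + 9 u e^{4} e^{- \frac{5 u}{2}} e^{\frac{u^{2}}{2}} - 50 - 18 e^{4} e^{- \frac{5 u}{2}} e^{\frac{u^{2}}{2}}}{9 u^{2} e^{4} e^{- \frac{5 u}{2}} e^{\frac{u^{2}}{2}} + 30 e^{4} e^{- \frac{5 u}{2}} e^{\frac{u^{2}}{2}}} is an antiderivative of f.
Check: d/du[\frac{- 15 u^{2} + 9 u e^{4} e^{- \frac{5 u}{2}} e^{\frac{u^{2}}{2}} - 50 - 18 e^{4} e^{- \frac{5 u}{2}} e^{\frac{u^{2}}{2}}}{9 u^{2} e^{4} e^{- \frac{5 u}{2}} e^{\frac{u^{2}}{2}} + 30 e^{4} e^{- \frac{5 u}{2}} e^{\frac{u^{2}}{2}}}] = \frac{90 u^{5} e^{\frac{15 u}{2}} - 225 u^{4} e^{\frac{15 u}{2}} + 600 u^{3} e^{\frac{15 u}{2}} - 1500 u^{2} e^{\frac{15 u}{2}} - 54 u^{2} e^{4} e^{5 u} e^{\frac{u^{2}}{2}} + 1000 u e^{\frac{15 u}{2}} + 216 u e^{4} e^{5 u} e^{\frac{u^{2}}{2}} - 2500 e^{\frac{15 u}{2}} + 180 e^{4} e^{5 u} e^{\frac{u^{2}}{2}}}{54 u^{4} e^{4} e^{5 u} e^{\frac{u^{2}}{2}} + 360 u^{2} e^{4} e^{5 u} e^{\frac{u^{2}}{2}} + 600 e^{4} e^{5 u} e^{\frac{u^{2}}{2}}}, which equals f(u).
F(7/2) = \frac{18}{187} - \frac{5}{3 e^{\frac{11}{8}}}; F(2) = - \frac{5}{3 e}.
Integral = F(7/2) - F(2) = - \frac{5}{3 e^{\frac{11}{8}}} + \frac{18}{187} + \frac{5}{3 e}.

Antiderivative: F(u) = \frac{- 15 u^{2} + 9 u e^{4} e^{- \frac{5 u}{2}} e^{\frac{u^{2}}{2}} - 50 - 18 e^{4} e^{- \frac{5 u}{2}} e^{\frac{u^{2}}{2}}}{9 u^{2} e^{4} e^{- \frac{5 u}{2}} e^{\frac{u^{2}}{2}} + 30 e^{4} e^{- \frac{5 u}{2}} e^{\frac{u^{2}}{2}}}; value = - \frac{5}{3 e^{\frac{11}{8}}} + \frac{18}{187} + \frac{5}{3 e}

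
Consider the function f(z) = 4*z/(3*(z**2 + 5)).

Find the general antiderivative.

F(z) = 2*log(z**2 + 5)/3 + C

The substitution u = z**2 + 5 works: f is exactly (dF/du)*(du/dz) for that inner function.
Check: d/dz[2*log(z**2 + 5)/3] = 4*z/(3*z**2 + 15), which equals f(z).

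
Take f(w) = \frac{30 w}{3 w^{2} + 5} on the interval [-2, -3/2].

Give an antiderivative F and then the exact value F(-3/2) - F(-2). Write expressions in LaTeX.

Antiderivative: F(w) = 5 \log{\left(3 w^{2} + 5 \right)}; value = - 5 \log{\left(17 \right)} + 5 \log{\left(\frac{47}{4} \right)}

The substitution u = 3 w^{2} + 5 works: f is exactly (dF/du)*(du/dw) for that inner function.
F(w) = 5 \log{\left(3 w^{2} + 5 \right)} is an antiderivative of f.
Check: d/dw[5 \log{\left(3 w^{2} + 5 \right)}] = \frac{30 w}{3 w^{2} + 5} = f(w).
F(-3/2) = 5 \log{\left(\frac{47}{4} \right)}; F(-2) = 5 \log{\left(17 \right)}.
Integral = F(-3/2) - F(-2) = - 5 \log{\left(17 \right)} + 5 \log{\left(\frac{47}{4} \right)}.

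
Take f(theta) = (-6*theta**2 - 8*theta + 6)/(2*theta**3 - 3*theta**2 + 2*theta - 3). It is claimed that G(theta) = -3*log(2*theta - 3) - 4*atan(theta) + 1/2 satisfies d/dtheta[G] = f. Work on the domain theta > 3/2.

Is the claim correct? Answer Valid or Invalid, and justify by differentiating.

Valid - differentiating G returns exactly f.

d/dtheta[G] = (-6*theta**2 - 8*theta + 6)/(2*theta**3 - 3*theta**2 + 2*theta - 3)
This equals f(theta) exactly, so the claim holds.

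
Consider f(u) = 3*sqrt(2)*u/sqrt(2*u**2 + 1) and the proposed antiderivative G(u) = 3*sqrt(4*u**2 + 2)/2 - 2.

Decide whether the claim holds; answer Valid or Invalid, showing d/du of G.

d/du[G] = 3*sqrt(2)*u/sqrt(2*u**2 + 1)
This equals f(u) exactly, so the claim holds.

Valid - differentiating G returns exactly f.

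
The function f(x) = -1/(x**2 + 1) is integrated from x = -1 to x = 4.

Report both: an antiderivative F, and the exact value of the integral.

Since d/dx undoes antidifferentiation here, F'(x) = f(x) is required of F(x).
F(x) = -atan(x) is an antiderivative of f.
Check: d/dx[-atan(x)] = -1/(x**2 + 1) = f(x).
F(4) = -atan(4); F(-1) = pi/4.
Integral = F(4) - F(-1) = -atan(4) - pi/4.

Antiderivative: F(x) = -atan(x); value = -atan(4) - pi/4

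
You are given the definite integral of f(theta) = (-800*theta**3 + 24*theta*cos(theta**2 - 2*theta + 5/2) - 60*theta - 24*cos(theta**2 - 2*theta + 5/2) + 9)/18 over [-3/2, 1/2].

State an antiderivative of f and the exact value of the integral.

For F(theta) to be correct the identity F'(theta) - f(theta) = 0 must hold.
F(theta) = -100*theta**4/9 - 5*theta**2/3 + theta/2 + 2*sin(theta**2 - 2*theta + 5/2)/3 is an antiderivative of f.
Check: d/dtheta[-100*theta**4/9 - 5*theta**2/3 + theta/2 + 2*sin(theta**2 - 2*theta + 5/2)/3] = -400*theta**3/9 + 4*theta*cos(theta**2 - 2*theta + 5/2)/3 - 10*theta/3 - 4*cos(theta**2 - 2*theta + 5/2)/3 + 1/2, which equals f(theta).
F(1/2) = -31/36 + 2*sin(7/4)/3; F(-3/2) = -243/4 + 2*sin(31/4)/3.
Integral = F(1/2) - F(-3/2) = -2*sin(31/4)/3 + 2*sin(7/4)/3 + 539/9.

Antiderivative: F(theta) = -100*theta**4/9 - 5*theta**2/3 + theta/2 + 2*sin(theta**2 - 2*theta + 5/2)/3; value = -2*sin(31/4)/3 + 2*sin(7/4)/3 + 539/9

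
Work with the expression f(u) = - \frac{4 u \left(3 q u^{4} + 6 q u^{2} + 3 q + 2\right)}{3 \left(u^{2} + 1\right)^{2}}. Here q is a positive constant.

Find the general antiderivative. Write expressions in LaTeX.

Check any antiderivative F(u) by computing F'(u) and comparing it with f(u).
Check: d/du[- \frac{2 \left(3 q u^{4} + 3 q u^{2} - 2\right)}{3 \left(u^{2} + 1\right)}] = \frac{- 12 q u^{5} - 24 q u^{3} - 12 q u - 8 u}{3 u^{4} + 6 u^{2} + 3}, which equals f(u).

F(u) = - \frac{2 \left(3 q u^{4} + 3 q u^{2} - 2\right)}{3 \left(u^{2} + 1\right)} + C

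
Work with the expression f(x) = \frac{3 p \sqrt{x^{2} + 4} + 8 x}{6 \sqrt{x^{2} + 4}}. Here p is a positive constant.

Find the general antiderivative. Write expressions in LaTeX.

Whatever form F(x) takes, F'(x) = f(x) is non-negotiable.
Check: d/dx[\frac{p x}{2} + \frac{4 \sqrt{x^{2} + 4}}{3}] = \frac{3 p \sqrt{x^{2} + 4} + 8 x}{6 \sqrt{x^{2} + 4}} = f(x).

F(x) = \frac{p x}{2} + \frac{4 \sqrt{x^{2} + 4}}{3} + C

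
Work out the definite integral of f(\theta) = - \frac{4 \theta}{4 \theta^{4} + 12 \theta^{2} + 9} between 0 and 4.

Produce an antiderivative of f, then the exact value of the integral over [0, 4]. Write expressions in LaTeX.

f matches the chain-rule pattern g'(h)*h' with inner function h(\theta) = 2 \theta^{2} + 3; substituting u = h(\theta) collapses the integral.
F(\theta) = \frac{1}{2 \theta^{2} + 3} is an antiderivative of f.
Check: d/d\theta[\frac{1}{2 \theta^{2} + 3}] = - \frac{4 \theta}{4 \theta^{4} + 12 \theta^{2} + 9} = f(\theta).
F(4) = \frac{1}{35}; F(0) = \frac{1}{3}.
Integral = F(4) - F(0) = - \frac{32}{105}.

Antiderivative: F(\theta) = \frac{1}{2 \theta^{2} + 3}; value = - \frac{32}{105}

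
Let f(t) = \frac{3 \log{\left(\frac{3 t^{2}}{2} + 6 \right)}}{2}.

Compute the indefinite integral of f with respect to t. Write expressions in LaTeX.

An antiderivative F(t) passes only if d/dt[F] lands on f(t) exactly.
Check: d/dt[\frac{3 \left(t \log{\left(\frac{3 t^{2}}{2} + 6 \right)} - 2 t + 4 \operatorname{atan}{\left(\frac{t}{2} \right)}\right)}{2}] = \frac{3 \log{\left(\frac{t^{2}}{2} + 2 \right)}}{2} + \frac{3 \log{\left(3 \right)}}{2}, which equals f(t).

F(t) = \frac{3 \left(t \log{\left(\frac{3 t^{2}}{2} + 6 \right)} - 2 t + 4 \operatorname{atan}{\left(\frac{t}{2} \right)}\right)}{2} + C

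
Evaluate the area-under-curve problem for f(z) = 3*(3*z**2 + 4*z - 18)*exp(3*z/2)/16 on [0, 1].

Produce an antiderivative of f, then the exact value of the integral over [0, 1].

Antiderivative: F(z) = 3*(z**2 - 6)*exp(3*z/2)/8; value = 9/4 - 15*exp(3/2)/8

Recognize the product-rule pattern: f = u'v + uv' with u = 3*z**2/8 - 9/4, v = exp(3*z/2), so integration by parts undoes it.
F(z) = 3*(z**2 - 6)*exp(3*z/2)/8 is an antiderivative of f.
Check: d/dz[3*(z**2 - 6)*exp(3*z/2)/8] = 9*z**2*exp(3*z/2)/16 + 3*z*exp(3*z/2)/4 - 27*exp(3*z/2)/8, which equals f(z).
F(1) = -15*exp(3/2)/8; F(0) = -9/4.
Integral = F(1) - F(0) = 9/4 - 15*exp(3/2)/8.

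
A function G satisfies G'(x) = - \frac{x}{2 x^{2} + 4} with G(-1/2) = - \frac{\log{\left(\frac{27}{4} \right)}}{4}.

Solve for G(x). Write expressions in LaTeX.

G(x) = - \frac{\log{\left(x^{2} + 2 \right)}}{4} - \frac{\log{\left(3 \right)}}{4}

G'(x) matches the chain-rule pattern g'(h)*h' with inner function h(x) = 3 x^{2} + 6; substituting u = h(x) collapses the integral.
A general antiderivative is - \frac{\log{\left(3 x^{2} + 6 \right)}}{4} + C.
The condition gives C = - \frac{\log{\left(\frac{27}{4} \right)}}{4} - (- \frac{\log{\left(\frac{27}{4} \right)}}{4}) = 0.
So G(x) = - \frac{\log{\left(x^{2} + 2 \right)}}{4} - \frac{\log{\left(3 \right)}}{4}.
Check: d/dx[- \frac{\log{\left(x^{2} + 2 \right)}}{4} - \frac{\log{\left(3 \right)}}{4}] = - \frac{x}{2 x^{2} + 4} = G'(x).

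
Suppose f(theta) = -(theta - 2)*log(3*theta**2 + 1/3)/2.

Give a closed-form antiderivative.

Any candidate F(theta) must reproduce f(theta) exactly when differentiated.
Check: d/dtheta[theta**2/4 - 2*theta + (-theta**2/4 + theta)*log(3*theta**2 + 1/3) - log(theta**2 + 1/9)/36 + 2*atan(3*theta)/3] = -theta*log(3*theta**2 + 1/3)/2 + log(3*theta**2 + 1/3), which equals f(theta).

An antiderivative is F(theta) = theta**2/4 - 2*theta + (-theta**2/4 + theta)*log(3*theta**2 + 1/3) - log(theta**2 + 1/9)/36 + 2*atan(3*theta)/3.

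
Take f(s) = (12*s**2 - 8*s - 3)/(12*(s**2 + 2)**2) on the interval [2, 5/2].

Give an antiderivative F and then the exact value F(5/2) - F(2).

Antiderivative: F(s) = (16 - 27*s)/(48*s**2 + 96) + 7*sqrt(2)*atan(sqrt(2)*s/2)/32; value = -7*sqrt(2)*atan(sqrt(2))/32 + 1/528 + 7*sqrt(2)*atan(5*sqrt(2)/4)/32

A first test for any F(s): its s-derivative must equal f(s) identically.
F(s) = (16 - 27*s)/(48*s**2 + 96) + 7*sqrt(2)*atan(sqrt(2)*s/2)/32 is an antiderivative of f.
Check: d/ds[(16 - 27*s)/(48*s**2 + 96) + 7*sqrt(2)*atan(sqrt(2)*s/2)/32] = (12*s**2 - 8*s - 3)/(12*s**4 + 48*s**2 + 48), which equals f(s).
F(5/2) = -103/792 + 7*sqrt(2)*atan(5*sqrt(2)/4)/32; F(2) = -19/144 + 7*sqrt(2)*atan(sqrt(2))/32.
Integral = F(5/2) - F(2) = -7*sqrt(2)*atan(sqrt(2))/32 + 1/528 + 7*sqrt(2)*atan(5*sqrt(2)/4)/32.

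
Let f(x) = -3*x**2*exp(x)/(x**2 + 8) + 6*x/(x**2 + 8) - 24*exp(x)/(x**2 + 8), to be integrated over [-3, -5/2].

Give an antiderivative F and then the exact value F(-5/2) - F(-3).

Antiderivative: F(x) = -3*exp(x) + 3*log(x**2/2 + 4); value = -3*log(17/2) - 3*exp(-5/2) + 3*exp(-3) + 3*log(57/8)

Integrate term by term and add the pieces.
F(x) = -3*exp(x) + 3*log(x**2/2 + 4) is an antiderivative of f.
Check: d/dx[-3*exp(x) + 3*log(x**2/2 + 4)] = (-3*x**2*exp(x) + 6*x - 24*exp(x))/(x**2 + 8), which equals f(x).
F(-5/2) = -3*exp(-5/2) + 3*log(57/8); F(-3) = -3*exp(-3) + 3*log(17/2).
Integral = F(-5/2) - F(-3) = -3*log(17/2) - 3*exp(-5/2) + 3*exp(-3) + 3*log(57/8).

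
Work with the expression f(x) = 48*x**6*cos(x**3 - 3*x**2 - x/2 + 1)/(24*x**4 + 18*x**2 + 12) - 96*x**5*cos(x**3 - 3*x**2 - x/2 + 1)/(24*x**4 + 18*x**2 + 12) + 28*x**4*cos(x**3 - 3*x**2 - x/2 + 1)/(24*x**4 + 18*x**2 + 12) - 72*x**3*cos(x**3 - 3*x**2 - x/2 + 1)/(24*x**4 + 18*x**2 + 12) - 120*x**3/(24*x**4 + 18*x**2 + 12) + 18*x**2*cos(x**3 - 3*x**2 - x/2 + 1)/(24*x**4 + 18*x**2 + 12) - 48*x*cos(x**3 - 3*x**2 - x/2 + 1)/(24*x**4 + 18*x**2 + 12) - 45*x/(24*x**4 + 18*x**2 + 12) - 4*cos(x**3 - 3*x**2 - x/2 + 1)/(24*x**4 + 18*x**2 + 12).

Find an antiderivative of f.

An antiderivative is F(x) = (-15*log(2*x**4 + 3*x**2/2 + 1) + 8*sin(x**3 - 3*x**2 - x/2 + 1))/12.

Integrate term by term and add the pieces.
Check: d/dx[(-15*log(2*x**4 + 3*x**2/2 + 1) + 8*sin(x**3 - 3*x**2 - x/2 + 1))/12] = (48*x**6*cos(x**3 - 3*x**2 - x/2 + 1) - 96*x**5*cos(x**3 - 3*x**2 - x/2 + 1) + 28*x**4*cos(x**3 - 3*x**2 - x/2 + 1) - 72*x**3*cos(x**3 - 3*x**2 - x/2 + 1) - 120*x**3 + 18*x**2*cos(x**3 - 3*x**2 - x/2 + 1) - 48*x*cos(x**3 - 3*x**2 - x/2 + 1) - 45*x - 4*cos(x**3 - 3*x**2 - x/2 + 1))/(24*x**4 + 18*x**2 + 12), which equals f(x).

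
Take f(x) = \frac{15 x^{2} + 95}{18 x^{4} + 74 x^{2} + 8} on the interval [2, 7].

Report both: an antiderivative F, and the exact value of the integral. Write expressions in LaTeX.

Antiderivative: F(x) = \frac{- \operatorname{atan}{\left(\frac{x}{2} \right)} + 16 \operatorname{atan}{\left(3 x \right)}}{4}; value = - 4 \operatorname{atan}{\left(6 \right)} - \frac{\operatorname{atan}{\left(\frac{7}{2} \right)}}{4} + \frac{\pi}{16} + 4 \operatorname{atan}{\left(21 \right)}

Differentiate the proposed F(x) back; it has to land on f(x) exactly.
F(x) = \frac{- \operatorname{atan}{\left(\frac{x}{2} \right)} + 16 \operatorname{atan}{\left(3 x \right)}}{4} is an antiderivative of f.
Check: d/dx[\frac{- \operatorname{atan}{\left(\frac{x}{2} \right)} + 16 \operatorname{atan}{\left(3 x \right)}}{4}] = \frac{15 x^{2} + 95}{18 x^{4} + 74 x^{2} + 8} = f(x).
F(7) = - \frac{\operatorname{atan}{\left(\frac{7}{2} \right)}}{4} + 4 \operatorname{atan}{\left(21 \right)}; F(2) = - \frac{\pi}{16} + 4 \operatorname{atan}{\left(6 \right)}.
Integral = F(7) - F(2) = - 4 \operatorname{atan}{\left(6 \right)} - \frac{\operatorname{atan}{\left(\frac{7}{2} \right)}}{4} + \frac{\pi}{16} + 4 \operatorname{atan}{\left(21 \right)}.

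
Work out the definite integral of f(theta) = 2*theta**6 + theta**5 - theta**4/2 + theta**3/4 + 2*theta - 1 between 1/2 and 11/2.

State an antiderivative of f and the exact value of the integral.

Integrate term by term and add the pieces.
F(theta) = 2*theta**7/7 + theta**6/6 - theta**5/10 + theta**4/16 + theta**2 - theta is an antiderivative of f.
Check: d/dtheta[2*theta**7/7 + theta**6/6 - theta**5/10 + theta**4/16 + theta**2 - theta] = 2*theta**6 + theta**5 - theta**4/2 + theta**3/4 + 2*theta - 1 = f(theta).
F(11/2) = 1281913831/26880; F(1/2) = -6569/26880.
Integral = F(11/2) - F(1/2) = 5341335/112.

Antiderivative: F(theta) = 2*theta**7/7 + theta**6/6 - theta**5/10 + theta**4/16 + theta**2 - theta; value = 5341335/112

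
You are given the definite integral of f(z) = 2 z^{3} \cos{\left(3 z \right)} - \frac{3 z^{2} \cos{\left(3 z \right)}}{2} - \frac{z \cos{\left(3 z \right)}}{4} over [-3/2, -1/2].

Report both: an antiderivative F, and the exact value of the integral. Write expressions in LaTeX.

Antiderivative: F(z) = \frac{2 z^{3} \sin{\left(3 z \right)}}{3} - \frac{z^{2} \sin{\left(3 z \right)}}{2} + \frac{2 z^{2} \cos{\left(3 z \right)}}{3} - \frac{19 z \sin{\left(3 z \right)}}{36} - \frac{z \cos{\left(3 z \right)}}{3} + \frac{\sin{\left(3 z \right)}}{9} - \frac{19 \cos{\left(3 z \right)}}{108}; value = - \frac{\sin{\left(\frac{3}{2} \right)}}{6} + \frac{17 \cos{\left(\frac{3}{2} \right)}}{108} - \frac{197 \cos{\left(\frac{9}{2} \right)}}{108} - \frac{89 \sin{\left(\frac{9}{2} \right)}}{36}

Integrate term by term and add the pieces.
F(z) = \frac{2 z^{3} \sin{\left(3 z \right)}}{3} - \frac{z^{2} \sin{\left(3 z \right)}}{2} + \frac{2 z^{2} \cos{\left(3 z \right)}}{3} - \frac{19 z \sin{\left(3 z \right)}}{36} - \frac{z \cos{\left(3 z \right)}}{3} + \frac{\sin{\left(3 z \right)}}{9} - \frac{19 \cos{\left(3 z \right)}}{108} is an antiderivative of f.
Check: d/dz[\frac{2 z^{3} \sin{\left(3 z \right)}}{3} - \frac{z^{2} \sin{\left(3 z \right)}}{2} + \frac{2 z^{2} \cos{\left(3 z \right)}}{3} - \frac{19 z \sin{\left(3 z \right)}}{36} - \frac{z \cos{\left(3 z \right)}}{3} + \frac{\sin{\left(3 z \right)}}{9} - \frac{19 \cos{\left(3 z \right)}}{108}] = 2 z^{3} \cos{\left(3 z \right)} - \frac{3 z^{2} \cos{\left(3 z \right)}}{2} - \frac{z \cos{\left(3 z \right)}}{4} = f(z).
F(-1/2) = - \frac{\sin{\left(\frac{3}{2} \right)}}{6} + \frac{17 \cos{\left(\frac{3}{2} \right)}}{108}; F(-3/2) = \frac{89 \sin{\left(\frac{9}{2} \right)}}{36} + \frac{197 \cos{\left(\frac{9}{2} \right)}}{108}.
Integral = F(-1/2) - F(-3/2) = - \frac{\sin{\left(\frac{3}{2} \right)}}{6} + \frac{17 \cos{\left(\frac{3}{2} \right)}}{108} - \frac{197 \cos{\left(\frac{9}{2} \right)}}{108} - \frac{89 \sin{\left(\frac{9}{2} \right)}}{36}.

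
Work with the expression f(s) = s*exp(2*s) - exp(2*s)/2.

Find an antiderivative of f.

An antiderivative is F(s) = (s - 1)*exp(2*s)/2.

Recognize the product-rule pattern: f = u'v + uv' with u = s/2 - 1/2, v = exp(2*s), so integration by parts undoes it.
Check: d/ds[(s - 1)*exp(2*s)/2] = s*exp(2*s) - exp(2*s)/2 = f(s).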